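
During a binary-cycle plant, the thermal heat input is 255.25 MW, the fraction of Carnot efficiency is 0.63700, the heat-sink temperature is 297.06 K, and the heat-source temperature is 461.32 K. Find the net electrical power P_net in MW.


Step 1: eta = (1 - Tc/Th)*f = (1 - 297.06/461.32)*0.637 = 0.2268135
Step 2: P_net = eta * Q_in = 0.2268135 * 255.25 = 57.894 MW
P_net = 57.894 MW


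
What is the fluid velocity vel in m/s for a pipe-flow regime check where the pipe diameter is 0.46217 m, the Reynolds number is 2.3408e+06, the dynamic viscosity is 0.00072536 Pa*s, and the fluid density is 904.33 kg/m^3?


vel = Re * mu / (rho * D)
vel = 2.3408e+06 * 0.00072536 / (904.33 * 0.46217)
vel = 4.0625 m/s


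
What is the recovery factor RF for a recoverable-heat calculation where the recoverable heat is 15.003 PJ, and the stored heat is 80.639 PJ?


RF = Q_rec / Q_s
RF = 15.003 / 80.639
RF = 0.18605


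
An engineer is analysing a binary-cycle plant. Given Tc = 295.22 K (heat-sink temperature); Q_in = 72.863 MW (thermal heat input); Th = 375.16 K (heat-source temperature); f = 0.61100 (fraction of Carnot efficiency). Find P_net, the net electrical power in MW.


Step 1: eta = (1 - Tc/Th)*f = (1 - 295.22/375.16)*0.611 = 0.1301934
Step 2: P_net = eta * Q_in = 0.1301934 * 72.863 = 9.4863 MW
P_net = 9.4863 MW


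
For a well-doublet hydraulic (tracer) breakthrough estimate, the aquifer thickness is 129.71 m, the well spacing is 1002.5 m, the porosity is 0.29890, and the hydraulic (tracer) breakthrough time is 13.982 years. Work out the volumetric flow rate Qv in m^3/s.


Qv = pi*hr*phi*L^2 / (3*t_bt*365.25*86400)
Qv = pi*129.71*0.29890*1002.5^2 / (3*13.982*365.25*86400)
Qv = 0.092475 m^3/s


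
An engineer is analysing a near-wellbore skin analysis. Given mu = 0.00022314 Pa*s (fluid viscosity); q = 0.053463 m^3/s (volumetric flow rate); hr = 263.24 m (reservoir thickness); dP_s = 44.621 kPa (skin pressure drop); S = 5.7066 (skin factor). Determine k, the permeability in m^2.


k = S*q*mu / (2*pi*dP_s*1000*hr)
k = 5.7066*0.053463*0.00022314 / (2*pi*44.621*1000*263.24)
k = 9.2244e-13 m^2


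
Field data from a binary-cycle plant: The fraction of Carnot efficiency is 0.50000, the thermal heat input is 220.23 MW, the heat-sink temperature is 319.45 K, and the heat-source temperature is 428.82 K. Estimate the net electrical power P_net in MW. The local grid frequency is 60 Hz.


Step 1: eta = (1 - Tc/Th)*f = (1 - 319.45/428.82)*0.5 = 0.1275244
Step 2: P_net = eta * Q_in = 0.1275244 * 220.23 = 28.085 MW
P_net = 28.085 MW


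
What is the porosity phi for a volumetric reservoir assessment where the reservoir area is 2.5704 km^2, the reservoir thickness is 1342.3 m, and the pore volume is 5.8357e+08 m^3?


phi = Vp / (A * 1e6 * hr)
phi = 5.8357e+08 / (2.5704 * 1e6 * 1342.3)
phi = 0.16914


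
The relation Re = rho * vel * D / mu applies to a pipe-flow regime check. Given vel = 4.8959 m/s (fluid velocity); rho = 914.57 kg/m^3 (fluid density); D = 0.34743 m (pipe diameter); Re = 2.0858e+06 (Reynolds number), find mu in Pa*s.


mu = rho * vel * D / Re
mu = 914.57 * 4.8959 * 0.34743 / 2.0858e+06
mu = 0.00074584 Pa*s


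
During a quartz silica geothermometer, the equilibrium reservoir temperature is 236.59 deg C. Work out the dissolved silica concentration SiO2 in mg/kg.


SiO2 = 10^(5.19 - 1309/(T_eq + 273.15))
SiO2 = 10^(5.19 - 1309/(236.59 + 273.15))
SiO2 = 418.82 mg/kg


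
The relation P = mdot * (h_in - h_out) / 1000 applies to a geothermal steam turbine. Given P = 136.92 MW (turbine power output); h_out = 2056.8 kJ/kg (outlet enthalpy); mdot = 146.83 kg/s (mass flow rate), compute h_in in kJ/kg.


h_in = h_out + P * 1000 / mdot
h_in = 2056.8 + 136.92 * 1000 / 146.83
h_in = 2989.3 kJ/kg


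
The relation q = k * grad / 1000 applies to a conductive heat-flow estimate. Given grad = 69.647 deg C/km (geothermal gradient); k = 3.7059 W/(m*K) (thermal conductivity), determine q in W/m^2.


q = k * grad / 1000
q = 3.7059 * 69.647 / 1000
q = 0.25810 W/m^2


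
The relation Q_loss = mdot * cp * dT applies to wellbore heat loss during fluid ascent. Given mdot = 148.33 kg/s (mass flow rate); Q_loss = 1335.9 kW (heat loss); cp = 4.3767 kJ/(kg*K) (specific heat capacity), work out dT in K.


dT = Q_loss / (mdot * cp)
dT = 1335.9 / (148.33 * 4.3767)
dT = 2.0578 K


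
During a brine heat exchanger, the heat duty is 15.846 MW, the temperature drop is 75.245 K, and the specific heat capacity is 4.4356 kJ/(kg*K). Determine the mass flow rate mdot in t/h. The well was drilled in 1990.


mdot = Q * 1000 / (cp * dT)
mdot = 15.846 * 1000 / (4.4356 * 75.245)
mdot = 47.47770 kg/s
Convert: 47.47770 kg/s * 3.6 = 170.92 t/h
mdot = 170.92 t/h


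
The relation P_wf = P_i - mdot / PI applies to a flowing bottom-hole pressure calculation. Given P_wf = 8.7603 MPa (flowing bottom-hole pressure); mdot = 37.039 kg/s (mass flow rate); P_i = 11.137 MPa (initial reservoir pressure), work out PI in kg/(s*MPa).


PI = mdot / (P_i - P_wf)
PI = 37.039 / (11.137 - 8.7603)
PI = 15.584 kg/(s*MPa)


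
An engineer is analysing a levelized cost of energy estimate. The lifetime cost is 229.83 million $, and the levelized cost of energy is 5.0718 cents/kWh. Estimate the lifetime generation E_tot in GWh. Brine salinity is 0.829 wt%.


E_tot = C_tot / LCOE * 100
E_tot = 229.83 / 5.0718 * 100
E_tot = 4531.5 GWh


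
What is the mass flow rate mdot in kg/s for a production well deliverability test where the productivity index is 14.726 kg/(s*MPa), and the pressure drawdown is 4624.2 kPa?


mdot = PI * dP / 1000
mdot = 14.726 * 4624.2 / 1000
mdot = 68.096 kg/s


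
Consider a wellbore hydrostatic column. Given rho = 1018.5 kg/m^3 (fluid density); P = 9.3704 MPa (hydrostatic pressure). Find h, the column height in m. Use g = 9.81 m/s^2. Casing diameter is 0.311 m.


h = P * 1e6 / (g * rho)
h = 9.3704 * 1e6 / (9.81 * 1018.5)
h = 937.84 m


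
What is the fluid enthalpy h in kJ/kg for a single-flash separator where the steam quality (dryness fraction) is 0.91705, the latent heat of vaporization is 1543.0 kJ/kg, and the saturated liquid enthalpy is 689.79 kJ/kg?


h = hf + x * hfg
h = 689.79 + 0.91705 * 1543.0
h = 2104.8 kJ/kg


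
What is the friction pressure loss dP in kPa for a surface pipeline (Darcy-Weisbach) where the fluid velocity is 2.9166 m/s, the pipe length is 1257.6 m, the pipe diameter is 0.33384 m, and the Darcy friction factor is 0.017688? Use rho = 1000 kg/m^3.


dP = f * (L/D) * (rho*vel^2/2) / 1000
dP = 0.017688 * (1257.6/0.33384) * (1000*2.9166^2/2) / 1000
dP = 283.40 kPa


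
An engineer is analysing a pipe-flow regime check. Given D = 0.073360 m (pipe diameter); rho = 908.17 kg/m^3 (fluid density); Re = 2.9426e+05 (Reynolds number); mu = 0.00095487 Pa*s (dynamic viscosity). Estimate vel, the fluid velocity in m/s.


vel = Re * mu / (rho * D)
vel = 2.9426e+05 * 0.00095487 / (908.17 * 0.073360)
vel = 4.2174 m/s


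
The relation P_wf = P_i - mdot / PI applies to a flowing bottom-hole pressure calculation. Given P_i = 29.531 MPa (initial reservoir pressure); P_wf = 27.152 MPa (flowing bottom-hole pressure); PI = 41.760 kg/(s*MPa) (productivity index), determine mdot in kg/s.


mdot = (P_i - P_wf) * PI
mdot = (29.531 - 27.152) * 41.760
mdot = 99.347 kg/s


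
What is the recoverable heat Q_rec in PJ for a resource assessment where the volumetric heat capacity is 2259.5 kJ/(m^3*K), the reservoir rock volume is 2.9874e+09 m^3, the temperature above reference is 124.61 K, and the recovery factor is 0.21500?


Step 1: Q_s = Vr*rhoc*dT/1e12 = 2.9874e+09*2259.5*124.61/1e12 = 841.1213 PJ
Step 2: Q_rec = Q_s * RF = 841.1213 * 0.215 = 180.84 PJ
Q_rec = 180.84 PJ


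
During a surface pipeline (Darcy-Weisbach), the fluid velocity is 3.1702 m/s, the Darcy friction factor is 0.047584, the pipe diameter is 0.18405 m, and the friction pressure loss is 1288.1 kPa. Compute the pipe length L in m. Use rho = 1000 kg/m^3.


L = dP*1000*D / (f*rho*vel^2/2)
L = 1288.1*1000*0.18405 / (0.047584*1000*3.1702^2/2)
L = 991.47 m


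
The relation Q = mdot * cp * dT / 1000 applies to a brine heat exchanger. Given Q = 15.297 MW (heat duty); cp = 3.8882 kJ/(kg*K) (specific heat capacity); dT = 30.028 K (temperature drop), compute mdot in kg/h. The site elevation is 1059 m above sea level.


mdot = Q * 1000 / (cp * dT)
mdot = 15.297 * 1000 / (3.8882 * 30.028)
mdot = 131.0181 kg/s
Convert: 131.0181 kg/s * 3600.0 = 4.7167e+05 kg/h
mdot = 4.7167e+05 kg/h


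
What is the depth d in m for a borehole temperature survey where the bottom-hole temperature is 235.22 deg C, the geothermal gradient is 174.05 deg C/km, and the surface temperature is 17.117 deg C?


d = (T_d - T_surf) / grad * 1000
d = (235.22 - 17.117) / 174.05 * 1000
d = 1253.1 m


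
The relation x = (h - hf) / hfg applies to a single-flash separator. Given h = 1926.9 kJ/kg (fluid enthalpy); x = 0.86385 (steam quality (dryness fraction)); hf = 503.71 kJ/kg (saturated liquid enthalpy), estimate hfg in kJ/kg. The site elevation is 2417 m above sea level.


hfg = (h - hf) / x
hfg = (1926.9 - 503.71) / 0.86385
hfg = 1647.5 kJ/kg


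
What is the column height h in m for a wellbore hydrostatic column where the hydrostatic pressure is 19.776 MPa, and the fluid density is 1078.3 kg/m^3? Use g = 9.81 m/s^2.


h = P * 1e6 / (g * rho)
h = 19.776 * 1e6 / (9.81 * 1078.3)
h = 1869.5 m


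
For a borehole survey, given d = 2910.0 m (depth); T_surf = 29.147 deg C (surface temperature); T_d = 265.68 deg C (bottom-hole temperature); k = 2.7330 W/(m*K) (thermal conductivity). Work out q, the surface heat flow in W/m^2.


Step 1: grad = (T_d - T_surf)/d * 1000 = (265.68 - 29.147)/2910.0 * 1000 = 81.28282 deg C/km
Step 2: q = k * grad / 1000 = 2.733 * 81.28282 / 1000 = 0.22215 W/m^2
q = 0.22215 W/m^2


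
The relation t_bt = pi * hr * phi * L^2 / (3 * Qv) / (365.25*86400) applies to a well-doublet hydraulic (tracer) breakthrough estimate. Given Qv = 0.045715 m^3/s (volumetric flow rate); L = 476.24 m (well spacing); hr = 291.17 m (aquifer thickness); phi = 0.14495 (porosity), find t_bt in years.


t_bt = pi * hr * phi * L^2 / (3 * Qv) / (365.25*86400)
t_bt = pi * 291.17 * 0.14495 * 476.24^2 / (3 * 0.045715) / (365.25*86400)
t_bt = 6.9484 years


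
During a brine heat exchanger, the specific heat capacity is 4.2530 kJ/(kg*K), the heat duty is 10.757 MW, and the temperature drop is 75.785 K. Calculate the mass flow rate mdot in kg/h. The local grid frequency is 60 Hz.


mdot = Q * 1000 / (cp * dT)
mdot = 10.757 * 1000 / (4.2530 * 75.785)
mdot = 33.37433 kg/s
Convert: 33.37433 kg/s * 3600.0 = 1.2015e+05 kg/h
mdot = 1.2015e+05 kg/h


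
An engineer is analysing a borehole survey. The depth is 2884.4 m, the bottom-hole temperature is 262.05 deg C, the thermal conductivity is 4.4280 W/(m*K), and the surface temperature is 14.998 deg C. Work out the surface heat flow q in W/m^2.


Step 1: grad = (T_d - T_surf)/d * 1000 = (262.05 - 14.998)/2884.4 * 1000 = 85.65109 deg C/km
Step 2: q = k * grad / 1000 = 4.428 * 85.65109 / 1000 = 0.37926 W/m^2
q = 0.37926 W/m^2


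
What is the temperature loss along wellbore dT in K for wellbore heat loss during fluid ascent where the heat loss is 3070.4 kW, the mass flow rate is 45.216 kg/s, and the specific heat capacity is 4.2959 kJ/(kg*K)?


dT = Q_loss / (mdot * cp)
dT = 3070.4 / (45.216 * 4.2959)
dT = 15.807 K


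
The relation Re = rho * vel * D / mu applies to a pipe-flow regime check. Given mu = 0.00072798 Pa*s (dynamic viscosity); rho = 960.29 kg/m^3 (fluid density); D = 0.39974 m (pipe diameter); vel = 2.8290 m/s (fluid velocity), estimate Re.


Re = rho * vel * D / mu
Re = 960.29 * 2.8290 * 0.39974 / 0.00072798
Re = 1.4917e+06


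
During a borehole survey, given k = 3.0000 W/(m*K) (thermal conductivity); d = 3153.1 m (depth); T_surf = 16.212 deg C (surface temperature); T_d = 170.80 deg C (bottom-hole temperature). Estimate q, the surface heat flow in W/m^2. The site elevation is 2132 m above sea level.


Step 1: grad = (T_d - T_surf)/d * 1000 = (170.8 - 16.212)/3153.1 * 1000 = 49.02731 deg C/km
Step 2: q = k * grad / 1000 = 3.0 * 49.02731 / 1000 = 0.14708 W/m^2
q = 0.14708 W/m^2


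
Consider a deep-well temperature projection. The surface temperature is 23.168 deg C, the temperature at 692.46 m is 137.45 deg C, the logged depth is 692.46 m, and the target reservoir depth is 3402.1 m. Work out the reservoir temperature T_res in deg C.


Step 1: grad = (T_d1 - T_surf)/d1 * 1000 = (137.45 - 23.168)/692.46 * 1000 = 165.0377 deg C/km
Step 2: T_res = T_surf + grad*d2/1000 = 23.168 + 165.0377*3402.1/1000 = 584.64 deg C
T_res = 584.64 deg C


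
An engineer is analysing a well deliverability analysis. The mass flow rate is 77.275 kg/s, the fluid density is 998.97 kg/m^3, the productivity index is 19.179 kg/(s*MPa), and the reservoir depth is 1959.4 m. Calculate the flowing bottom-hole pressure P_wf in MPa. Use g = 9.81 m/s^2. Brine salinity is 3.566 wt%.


Step 1: P_i = rho*g*h/1e6 = 998.97*9.81*1959.4/1e6 = 19.20192 MPa
Step 2: P_wf = P_i - mdot/PI = 19.20192 - 77.275/19.179 = 15.173 MPa
P_wf = 15.173 MPa


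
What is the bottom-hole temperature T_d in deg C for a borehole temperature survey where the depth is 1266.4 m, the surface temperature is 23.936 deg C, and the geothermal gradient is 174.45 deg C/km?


T_d = T_surf + grad * d / 1000
T_d = 23.936 + 174.45 * 1266.4 / 1000
T_d = 244.86 deg C


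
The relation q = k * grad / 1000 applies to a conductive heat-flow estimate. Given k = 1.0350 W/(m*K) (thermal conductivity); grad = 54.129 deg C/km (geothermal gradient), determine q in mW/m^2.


q = k * grad / 1000
q = 1.0350 * 54.129 / 1000
q = 0.05602351 W/m^2
Convert: 0.05602351 W/m^2 * 1000.0 = 56.024 mW/m^2
q = 56.024 mW/m^2


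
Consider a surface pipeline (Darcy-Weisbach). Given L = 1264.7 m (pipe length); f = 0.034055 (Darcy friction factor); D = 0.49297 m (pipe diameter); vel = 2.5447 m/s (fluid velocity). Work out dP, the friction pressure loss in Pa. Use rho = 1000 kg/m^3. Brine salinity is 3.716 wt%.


dP = f * (L/D) * (rho*vel^2/2) / 1000
dP = 0.034055 * (1264.7/0.49297) * (1000*2.5447^2/2) / 1000
dP = 282.8727 kPa
Convert: 282.8727 kPa * 1000.0 = 2.8287e+05 Pa
dP = 2.8287e+05 Pa


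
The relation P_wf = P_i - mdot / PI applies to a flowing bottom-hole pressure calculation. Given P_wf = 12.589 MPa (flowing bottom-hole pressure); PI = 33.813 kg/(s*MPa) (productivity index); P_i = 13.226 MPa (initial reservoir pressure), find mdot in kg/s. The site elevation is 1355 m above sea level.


mdot = (P_i - P_wf) * PI
mdot = (13.226 - 12.589) * 33.813
mdot = 21.539 kg/s


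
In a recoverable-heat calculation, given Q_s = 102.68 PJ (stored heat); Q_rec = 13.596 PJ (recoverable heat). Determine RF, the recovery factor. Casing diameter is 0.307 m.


RF = Q_rec / Q_s
RF = 13.596 / 102.68
RF = 0.13241


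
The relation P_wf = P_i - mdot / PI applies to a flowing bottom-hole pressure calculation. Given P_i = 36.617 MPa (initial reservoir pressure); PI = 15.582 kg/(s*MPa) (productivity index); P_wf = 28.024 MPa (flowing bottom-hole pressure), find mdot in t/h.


mdot = (P_i - P_wf) * PI
mdot = (36.617 - 28.024) * 15.582
mdot = 133.8961 kg/s
Convert: 133.8961 kg/s * 3.6 = 482.03 t/h
mdot = 482.03 t/h


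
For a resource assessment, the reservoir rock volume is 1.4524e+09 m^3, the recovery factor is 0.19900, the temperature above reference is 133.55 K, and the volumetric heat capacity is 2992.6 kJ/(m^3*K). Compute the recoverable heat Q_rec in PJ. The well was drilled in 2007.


Step 1: Q_s = Vr*rhoc*dT/1e12 = 1.4524e+09*2992.6*133.55/1e12 = 580.4687 PJ
Step 2: Q_rec = Q_s * RF = 580.4687 * 0.199 = 115.51 PJ
Q_rec = 115.51 PJ


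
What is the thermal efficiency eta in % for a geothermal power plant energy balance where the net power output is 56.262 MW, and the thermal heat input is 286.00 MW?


eta = W_net / Q_in * 100
eta = 56.262 / 286.00 * 100
eta = 19.672 %


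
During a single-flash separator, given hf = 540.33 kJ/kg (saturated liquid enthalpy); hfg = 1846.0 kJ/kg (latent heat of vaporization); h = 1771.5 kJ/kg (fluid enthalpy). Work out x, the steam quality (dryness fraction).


x = (h - hf) / hfg
x = (1771.5 - 540.33) / 1846.0
x = 0.66694


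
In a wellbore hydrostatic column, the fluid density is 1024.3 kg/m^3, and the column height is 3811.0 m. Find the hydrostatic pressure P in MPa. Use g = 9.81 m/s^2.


P = rho * g * h / 1e6
P = 1024.3 * 9.81 * 3811.0 / 1e6
P = 38.294 MPa


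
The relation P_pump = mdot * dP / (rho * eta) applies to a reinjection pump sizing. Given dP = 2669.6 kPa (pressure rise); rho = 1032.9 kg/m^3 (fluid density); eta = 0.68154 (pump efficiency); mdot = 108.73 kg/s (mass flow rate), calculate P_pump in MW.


P_pump = mdot * dP / (rho * eta)
P_pump = 108.73 * 2669.6 / (1032.9 * 0.68154)
P_pump = 412.3310 kW
Convert: 412.3310 kW * 0.001 = 0.41233 MW
P_pump = 0.41233 MW


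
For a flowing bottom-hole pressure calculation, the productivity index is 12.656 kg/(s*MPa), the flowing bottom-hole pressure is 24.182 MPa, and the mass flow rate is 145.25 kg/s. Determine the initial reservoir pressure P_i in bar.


P_i = P_wf + mdot / PI
P_i = 24.182 + 145.25 / 12.656
P_i = 35.65877 MPa
Convert: 35.65877 MPa * 10.0 = 356.59 bar
P_i = 356.59 bar


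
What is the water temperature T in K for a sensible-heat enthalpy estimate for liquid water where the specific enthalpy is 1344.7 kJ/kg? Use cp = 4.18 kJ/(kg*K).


T = h / cp
T = 1344.7 / 4.18
T = 321.6986 deg C
Convert to K: 321.6986 + 273.15 = 594.85 K
T = 594.85 K


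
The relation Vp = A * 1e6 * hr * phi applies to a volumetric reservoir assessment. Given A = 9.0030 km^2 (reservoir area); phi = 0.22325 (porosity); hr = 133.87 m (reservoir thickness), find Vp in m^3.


Vp = A * 1e6 * hr * phi
Vp = 9.0030 * 1e6 * 133.87 * 0.22325
Vp = 2.6907e+08 m^3


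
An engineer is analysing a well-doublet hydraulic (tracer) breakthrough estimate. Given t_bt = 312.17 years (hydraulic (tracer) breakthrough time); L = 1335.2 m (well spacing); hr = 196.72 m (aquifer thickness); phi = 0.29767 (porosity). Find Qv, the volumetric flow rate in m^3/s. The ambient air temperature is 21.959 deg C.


Qv = pi*hr*phi*L^2 / (3*t_bt*365.25*86400)
Qv = pi*196.72*0.29767*1335.2^2 / (3*312.17*365.25*86400)
Qv = 0.011097 m^3/s


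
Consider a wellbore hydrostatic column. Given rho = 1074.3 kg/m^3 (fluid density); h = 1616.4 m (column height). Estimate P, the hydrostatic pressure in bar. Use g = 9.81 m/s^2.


P = rho * g * h / 1e6
P = 1074.3 * 9.81 * 1616.4 / 1e6
P = 17.03505 MPa
Convert: 17.03505 MPa * 10.0 = 170.35 bar
P = 170.35 bar


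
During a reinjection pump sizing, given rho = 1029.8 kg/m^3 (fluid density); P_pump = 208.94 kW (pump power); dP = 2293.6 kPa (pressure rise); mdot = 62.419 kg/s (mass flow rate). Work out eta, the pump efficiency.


eta = mdot * dP / (rho * P_pump)
eta = 62.419 * 2293.6 / (1029.8 * 208.94)
eta = 0.66537


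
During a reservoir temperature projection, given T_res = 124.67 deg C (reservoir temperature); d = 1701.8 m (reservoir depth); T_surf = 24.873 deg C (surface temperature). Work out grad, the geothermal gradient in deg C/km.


grad = (T_res - T_surf) / d * 1000
grad = (124.67 - 24.873) / 1701.8 * 1000
grad = 58.642 deg C/km


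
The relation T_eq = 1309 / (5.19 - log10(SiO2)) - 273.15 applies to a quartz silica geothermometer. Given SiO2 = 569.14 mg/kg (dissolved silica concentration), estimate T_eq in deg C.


T_eq = 1309 / (5.19 - log10(SiO2)) - 273.15
T_eq = 1309 / (5.19 - log10(569.14)) - 273.15
T_eq = 264.48 deg C


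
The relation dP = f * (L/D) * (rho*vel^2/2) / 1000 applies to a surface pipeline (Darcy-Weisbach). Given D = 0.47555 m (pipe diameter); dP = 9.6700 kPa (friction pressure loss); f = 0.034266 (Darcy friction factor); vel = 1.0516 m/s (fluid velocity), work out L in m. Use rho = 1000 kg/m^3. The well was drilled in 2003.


L = dP*1000*D / (f*rho*vel^2/2)
L = 9.6700*1000*0.47555 / (0.034266*1000*1.0516^2/2)
L = 242.71 m


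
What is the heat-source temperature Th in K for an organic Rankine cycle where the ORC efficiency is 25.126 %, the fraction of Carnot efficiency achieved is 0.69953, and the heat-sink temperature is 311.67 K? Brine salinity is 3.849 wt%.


Th = Tc / (1 - (eta_orc/100)/f)
Th = 311.67 / (1 - (25.126/100)/0.69953)
Th = 486.36 K


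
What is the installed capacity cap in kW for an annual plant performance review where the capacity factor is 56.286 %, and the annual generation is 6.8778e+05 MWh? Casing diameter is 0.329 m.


cap = E_a / (CF/100 * 8760)
cap = 6.8778e+05 / (56.286/100 * 8760)
cap = 139.4906 MW
Convert: 139.4906 MW * 1000.0 = 1.3949e+05 kW
cap = 1.3949e+05 kW


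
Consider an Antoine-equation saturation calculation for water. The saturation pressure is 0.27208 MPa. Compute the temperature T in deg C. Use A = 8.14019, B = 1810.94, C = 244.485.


T = B / (A - log10(P_sat * 760 / 0.101325)) - C
T = 1810.94 / (8.14019 - log10(0.27208 * 760 / 0.101325)) - 244.485
T = 130.42 deg C


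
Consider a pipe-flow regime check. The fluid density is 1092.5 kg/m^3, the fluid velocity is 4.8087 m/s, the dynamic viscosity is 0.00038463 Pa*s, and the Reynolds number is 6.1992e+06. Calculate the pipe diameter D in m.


D = Re * mu / (rho * vel)
D = 6.1992e+06 * 0.00038463 / (1092.5 * 4.8087)
D = 0.45387 m


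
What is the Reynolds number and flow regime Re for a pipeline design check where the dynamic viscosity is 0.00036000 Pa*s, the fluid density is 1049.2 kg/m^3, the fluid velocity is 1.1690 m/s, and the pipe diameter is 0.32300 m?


Step 1: Re = rho*vel*D/mu = 1049.2*1.169*0.323/0.00036 = 1.1005e+06
Step 2: Re = 1.1005e+06 > 4000, so flow is turbulent.
Re = 1.1005e+06 (turbulent)


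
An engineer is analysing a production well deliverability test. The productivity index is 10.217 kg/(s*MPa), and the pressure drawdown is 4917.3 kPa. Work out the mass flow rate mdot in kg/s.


mdot = PI * dP / 1000
mdot = 10.217 * 4917.3 / 1000
mdot = 50.240 kg/s


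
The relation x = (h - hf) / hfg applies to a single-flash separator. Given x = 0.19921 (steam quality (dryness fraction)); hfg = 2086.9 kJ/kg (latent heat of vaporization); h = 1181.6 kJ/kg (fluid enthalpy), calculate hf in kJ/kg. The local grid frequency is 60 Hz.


hf = h - x * hfg
hf = 1181.6 - 0.19921 * 2086.9
hf = 765.87 kJ/kg


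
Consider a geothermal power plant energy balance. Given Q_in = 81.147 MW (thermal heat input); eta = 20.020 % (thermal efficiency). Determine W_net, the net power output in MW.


W_net = eta / 100 * Q_in
W_net = 20.020 / 100 * 81.147
W_net = 16.246 MW


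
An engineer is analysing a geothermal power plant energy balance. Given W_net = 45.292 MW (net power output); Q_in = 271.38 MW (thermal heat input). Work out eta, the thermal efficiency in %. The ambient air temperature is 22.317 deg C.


eta = W_net / Q_in * 100
eta = 45.292 / 271.38 * 100
eta = 16.690 %


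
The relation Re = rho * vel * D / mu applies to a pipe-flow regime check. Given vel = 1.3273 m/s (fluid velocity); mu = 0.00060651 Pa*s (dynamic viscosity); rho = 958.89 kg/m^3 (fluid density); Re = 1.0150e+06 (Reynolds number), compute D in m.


D = Re * mu / (rho * vel)
D = 1.0150e+06 * 0.00060651 / (958.89 * 1.3273)
D = 0.48369 m


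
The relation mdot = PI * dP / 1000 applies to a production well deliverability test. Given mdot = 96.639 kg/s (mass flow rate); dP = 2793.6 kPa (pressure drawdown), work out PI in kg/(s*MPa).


PI = mdot * 1000 / dP
PI = 96.639 * 1000 / 2793.6
PI = 34.593 kg/(s*MPa)


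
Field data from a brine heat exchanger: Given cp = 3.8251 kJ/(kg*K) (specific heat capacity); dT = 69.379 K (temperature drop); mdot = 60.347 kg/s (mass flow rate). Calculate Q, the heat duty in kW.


Q = mdot * cp * dT / 1000
Q = 60.347 * 3.8251 * 69.379 / 1000
Q = 16.01498 MW
Convert: 16.01498 MW * 1000.0 = 16015 kW
Q = 16015 kW


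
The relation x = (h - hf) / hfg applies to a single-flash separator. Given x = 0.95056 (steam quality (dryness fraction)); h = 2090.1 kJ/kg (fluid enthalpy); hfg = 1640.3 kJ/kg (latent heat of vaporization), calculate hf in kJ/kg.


hf = h - x * hfg
hf = 2090.1 - 0.95056 * 1640.3
hf = 530.90 kJ/kg


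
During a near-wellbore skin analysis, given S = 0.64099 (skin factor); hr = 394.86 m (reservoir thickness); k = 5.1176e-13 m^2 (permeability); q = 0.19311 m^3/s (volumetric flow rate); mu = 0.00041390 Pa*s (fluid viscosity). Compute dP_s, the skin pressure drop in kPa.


dP_s = S * q * mu / (2*pi*k*hr) / 1000
dP_s = 0.64099 * 0.19311 * 0.00041390 / (2*pi*5.1176e-13*394.86) / 1000
dP_s = 40.352 kPa


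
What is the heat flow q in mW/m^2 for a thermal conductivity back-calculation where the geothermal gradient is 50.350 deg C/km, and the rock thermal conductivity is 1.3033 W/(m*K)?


q = k * grad / 1000
q = 1.3033 * 50.350 / 1000
q = 0.06562116 W/m^2
Convert: 0.06562116 W/m^2 * 1000.0 = 65.621 mW/m^2
q = 65.621 mW/m^2


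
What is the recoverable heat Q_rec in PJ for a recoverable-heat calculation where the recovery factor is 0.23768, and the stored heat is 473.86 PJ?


Q_rec = Q_s * RF
Q_rec = 473.86 * 0.23768
Q_rec = 112.63 PJ


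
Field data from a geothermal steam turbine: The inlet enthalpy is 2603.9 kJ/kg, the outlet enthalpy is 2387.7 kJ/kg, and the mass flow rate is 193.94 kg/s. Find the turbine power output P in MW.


P = mdot * (h_in - h_out) / 1000
P = 193.94 * (2603.9 - 2387.7) / 1000
P = 41.930 MW


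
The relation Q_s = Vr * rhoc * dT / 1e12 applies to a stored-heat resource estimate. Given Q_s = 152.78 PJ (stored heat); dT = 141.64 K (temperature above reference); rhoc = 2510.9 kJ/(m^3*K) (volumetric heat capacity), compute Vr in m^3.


Vr = Q_s * 1e12 / (rhoc * dT)
Vr = 152.78 * 1e12 / (2510.9 * 141.64)
Vr = 4.2959e+08 m^3


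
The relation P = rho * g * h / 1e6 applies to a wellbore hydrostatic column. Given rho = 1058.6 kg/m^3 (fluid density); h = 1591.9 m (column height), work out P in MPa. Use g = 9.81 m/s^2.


P = rho * g * h / 1e6
P = 1058.6 * 9.81 * 1591.9 / 1e6
P = 16.532 MPa


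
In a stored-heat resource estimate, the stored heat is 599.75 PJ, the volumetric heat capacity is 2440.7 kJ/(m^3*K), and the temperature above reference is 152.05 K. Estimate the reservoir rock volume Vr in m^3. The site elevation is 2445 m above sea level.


Vr = Q_s * 1e12 / (rhoc * dT)
Vr = 599.75 * 1e12 / (2440.7 * 152.05)
Vr = 1.6161e+09 m^3


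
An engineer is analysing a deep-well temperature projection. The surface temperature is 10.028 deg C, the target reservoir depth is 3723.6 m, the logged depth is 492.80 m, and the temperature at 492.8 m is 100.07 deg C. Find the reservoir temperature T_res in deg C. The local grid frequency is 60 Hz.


Step 1: grad = (T_d1 - T_surf)/d1 * 1000 = (100.07 - 10.028)/492.8 * 1000 = 182.7151 deg C/km
Step 2: T_res = T_surf + grad*d2/1000 = 10.028 + 182.7151*3723.6/1000 = 690.39 deg C
T_res = 690.39 deg C


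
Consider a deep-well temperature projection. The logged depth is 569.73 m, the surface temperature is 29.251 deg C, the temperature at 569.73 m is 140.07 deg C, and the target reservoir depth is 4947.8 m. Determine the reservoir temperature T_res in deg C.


Step 1: grad = (T_d1 - T_surf)/d1 * 1000 = (140.07 - 29.251)/569.73 * 1000 = 194.5114 deg C/km
Step 2: T_res = T_surf + grad*d2/1000 = 29.251 + 194.5114*4947.8/1000 = 991.65 deg C
T_res = 991.65 deg C


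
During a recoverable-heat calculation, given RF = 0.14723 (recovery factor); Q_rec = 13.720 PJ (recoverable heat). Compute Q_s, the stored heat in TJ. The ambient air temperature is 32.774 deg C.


Q_s = Q_rec / RF
Q_s = 13.720 / 0.14723
Q_s = 93.18753 PJ
Convert: 93.18753 PJ * 1000.0 = 93188 TJ
Q_s = 93188 TJ


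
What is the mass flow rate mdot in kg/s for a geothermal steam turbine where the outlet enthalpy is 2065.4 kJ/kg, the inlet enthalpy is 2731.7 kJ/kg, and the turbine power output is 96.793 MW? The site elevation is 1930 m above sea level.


mdot = P * 1000 / (h_in - h_out)
mdot = 96.793 * 1000 / (2731.7 - 2065.4)
mdot = 145.27 kg/s


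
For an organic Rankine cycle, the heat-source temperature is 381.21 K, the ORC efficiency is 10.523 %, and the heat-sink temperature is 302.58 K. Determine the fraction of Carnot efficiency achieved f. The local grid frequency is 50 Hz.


f = (eta_orc/100) / (1 - Tc/Th)
f = (10.523/100) / (1 - 302.58/381.21)
f = 0.51017


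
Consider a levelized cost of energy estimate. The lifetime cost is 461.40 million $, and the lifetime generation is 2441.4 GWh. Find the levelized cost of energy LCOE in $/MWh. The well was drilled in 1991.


LCOE = C_tot / E_tot * 100
LCOE = 461.40 / 2441.4 * 100
LCOE = 18.89899 cents/kWh
Convert: 18.89899 cents/kWh * 10.0 = 188.99 $/MWh
LCOE = 188.99 $/MWh


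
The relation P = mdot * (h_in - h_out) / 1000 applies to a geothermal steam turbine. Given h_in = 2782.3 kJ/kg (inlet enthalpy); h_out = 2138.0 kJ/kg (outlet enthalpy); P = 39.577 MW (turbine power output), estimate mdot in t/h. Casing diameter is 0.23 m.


mdot = P * 1000 / (h_in - h_out)
mdot = 39.577 * 1000 / (2782.3 - 2138.0)
mdot = 61.42635 kg/s
Convert: 61.42635 kg/s * 3.6 = 221.13 t/h
mdot = 221.13 t/h


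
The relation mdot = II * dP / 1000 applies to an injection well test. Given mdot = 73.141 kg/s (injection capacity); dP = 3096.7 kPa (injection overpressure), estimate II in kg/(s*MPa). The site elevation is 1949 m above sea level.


II = mdot * 1000 / dP
II = 73.141 * 1000 / 3096.7
II = 23.619 kg/(s*MPa)


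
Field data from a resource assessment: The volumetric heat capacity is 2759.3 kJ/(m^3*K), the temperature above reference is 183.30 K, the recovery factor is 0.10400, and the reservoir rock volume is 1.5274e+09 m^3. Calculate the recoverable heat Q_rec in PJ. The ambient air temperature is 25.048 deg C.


Step 1: Q_s = Vr*rhoc*dT/1e12 = 1.5274e+09*2759.3*183.3/1e12 = 772.5279 PJ
Step 2: Q_rec = Q_s * RF = 772.5279 * 0.104 = 80.343 PJ
Q_rec = 80.343 PJ


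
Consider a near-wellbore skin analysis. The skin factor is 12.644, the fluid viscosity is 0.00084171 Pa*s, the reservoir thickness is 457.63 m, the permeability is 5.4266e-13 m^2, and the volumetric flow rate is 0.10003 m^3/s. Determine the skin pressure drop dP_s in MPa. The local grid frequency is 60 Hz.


dP_s = S * q * mu / (2*pi*k*hr) / 1000
dP_s = 12.644 * 0.10003 * 0.00084171 / (2*pi*5.4266e-13*457.63) / 1000
dP_s = 682.2681 kPa
Convert: 682.2681 kPa * 0.001 = 0.68227 MPa
dP_s = 0.68227 MPa


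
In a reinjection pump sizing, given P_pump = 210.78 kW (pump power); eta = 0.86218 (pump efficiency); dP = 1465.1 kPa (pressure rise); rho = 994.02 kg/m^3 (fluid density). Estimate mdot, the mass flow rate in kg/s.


mdot = P_pump * rho * eta / dP
mdot = 210.78 * 994.02 * 0.86218 / 1465.1
mdot = 123.30 kg/s


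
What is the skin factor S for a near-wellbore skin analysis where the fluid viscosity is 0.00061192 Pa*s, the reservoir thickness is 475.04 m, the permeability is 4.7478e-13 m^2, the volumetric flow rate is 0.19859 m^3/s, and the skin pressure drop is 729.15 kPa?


S = dP_s * 1000 * 2*pi*k*hr / (q*mu)
S = 729.15 * 1000 * 2*pi*4.7478e-13*475.04 / (0.19859*0.00061192)
S = 8.5029


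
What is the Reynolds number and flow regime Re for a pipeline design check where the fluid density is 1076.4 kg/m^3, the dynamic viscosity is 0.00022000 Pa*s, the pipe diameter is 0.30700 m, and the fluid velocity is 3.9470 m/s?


Step 1: Re = rho*vel*D/mu = 1076.4*3.947*0.307/0.00022 = 5.9287e+06
Step 2: Re = 5.9287e+06 > 4000, so flow is turbulent.
Re = 5.9287e+06 (turbulent)


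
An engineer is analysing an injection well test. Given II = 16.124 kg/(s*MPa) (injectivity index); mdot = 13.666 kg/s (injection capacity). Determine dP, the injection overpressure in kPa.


dP = mdot * 1000 / II
dP = 13.666 * 1000 / 16.124
dP = 847.56 kPa


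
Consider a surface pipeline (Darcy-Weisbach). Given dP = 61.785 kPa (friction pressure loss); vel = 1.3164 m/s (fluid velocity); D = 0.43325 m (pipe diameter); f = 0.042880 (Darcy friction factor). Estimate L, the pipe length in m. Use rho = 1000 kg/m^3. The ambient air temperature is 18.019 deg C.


L = dP*1000*D / (f*rho*vel^2/2)
L = 61.785*1000*0.43325 / (0.042880*1000*1.3164^2/2)
L = 720.48 m


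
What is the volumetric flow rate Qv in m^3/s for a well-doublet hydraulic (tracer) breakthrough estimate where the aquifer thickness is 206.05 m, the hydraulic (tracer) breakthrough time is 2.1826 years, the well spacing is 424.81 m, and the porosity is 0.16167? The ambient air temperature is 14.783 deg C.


Qv = pi*hr*phi*L^2 / (3*t_bt*365.25*86400)
Qv = pi*206.05*0.16167*424.81^2 / (3*2.1826*365.25*86400)
Qv = 0.091399 m^3/s


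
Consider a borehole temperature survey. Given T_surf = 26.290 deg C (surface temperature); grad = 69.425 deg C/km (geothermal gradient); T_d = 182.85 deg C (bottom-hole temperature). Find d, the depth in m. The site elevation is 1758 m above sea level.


d = (T_d - T_surf) / grad * 1000
d = (182.85 - 26.290) / 69.425 * 1000
d = 2255.1 m


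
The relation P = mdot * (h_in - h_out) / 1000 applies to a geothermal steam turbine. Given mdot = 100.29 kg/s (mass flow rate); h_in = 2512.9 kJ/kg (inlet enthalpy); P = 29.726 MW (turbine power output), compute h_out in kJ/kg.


h_out = h_in - P * 1000 / mdot
h_out = 2512.9 - 29.726 * 1000 / 100.29
h_out = 2216.5 kJ/kg


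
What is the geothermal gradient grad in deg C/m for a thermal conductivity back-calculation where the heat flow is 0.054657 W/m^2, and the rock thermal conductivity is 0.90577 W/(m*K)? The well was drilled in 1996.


grad = q / k * 1000
grad = 0.054657 / 0.90577 * 1000
grad = 60.34313 deg C/km
Convert: 60.34313 deg C/km * 0.001 = 0.060343 deg C/m
grad = 0.060343 deg C/m


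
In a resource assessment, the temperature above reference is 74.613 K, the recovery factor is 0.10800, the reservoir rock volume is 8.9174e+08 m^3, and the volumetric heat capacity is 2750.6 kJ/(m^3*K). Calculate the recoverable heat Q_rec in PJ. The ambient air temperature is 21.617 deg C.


Step 1: Q_s = Vr*rhoc*dT/1e12 = 8.9174e+08*2750.6*74.613/1e12 = 183.0123 PJ
Step 2: Q_rec = Q_s * RF = 183.0123 * 0.108 = 19.765 PJ
Q_rec = 19.765 PJ


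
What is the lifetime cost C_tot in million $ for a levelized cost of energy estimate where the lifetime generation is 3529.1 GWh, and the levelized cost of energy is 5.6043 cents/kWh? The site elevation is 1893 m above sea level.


C_tot = LCOE / 100 * E_tot
C_tot = 5.6043 / 100 * 3529.1
C_tot = 197.78 million $


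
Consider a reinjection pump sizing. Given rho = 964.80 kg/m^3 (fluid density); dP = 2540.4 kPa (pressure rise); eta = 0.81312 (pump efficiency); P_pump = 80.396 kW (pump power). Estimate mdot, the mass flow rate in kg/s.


mdot = P_pump * rho * eta / dP
mdot = 80.396 * 964.80 * 0.81312 / 2540.4
mdot = 24.827 kg/s


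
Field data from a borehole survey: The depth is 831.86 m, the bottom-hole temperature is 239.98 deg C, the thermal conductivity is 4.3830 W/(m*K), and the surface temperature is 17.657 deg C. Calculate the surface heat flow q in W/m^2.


Step 1: grad = (T_d - T_surf)/d * 1000 = (239.98 - 17.657)/831.86 * 1000 = 267.2601 deg C/km
Step 2: q = k * grad / 1000 = 4.383 * 267.2601 / 1000 = 1.1714 W/m^2
q = 1.1714 W/m^2


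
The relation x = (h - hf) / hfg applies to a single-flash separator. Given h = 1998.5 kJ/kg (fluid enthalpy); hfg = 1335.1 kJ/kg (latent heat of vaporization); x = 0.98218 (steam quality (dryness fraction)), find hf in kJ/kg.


hf = h - x * hfg
hf = 1998.5 - 0.98218 * 1335.1
hf = 687.19 kJ/kg


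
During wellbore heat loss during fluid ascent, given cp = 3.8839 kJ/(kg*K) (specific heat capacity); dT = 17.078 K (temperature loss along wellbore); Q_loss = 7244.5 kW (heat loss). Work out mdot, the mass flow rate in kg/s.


mdot = Q_loss / (cp * dT)
mdot = 7244.5 / (3.8839 * 17.078)
mdot = 109.22 kg/s


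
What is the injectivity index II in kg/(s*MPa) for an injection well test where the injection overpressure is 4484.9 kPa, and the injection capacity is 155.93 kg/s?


II = mdot * 1000 / dP
II = 155.93 * 1000 / 4484.9
II = 34.768 kg/(s*MPa)


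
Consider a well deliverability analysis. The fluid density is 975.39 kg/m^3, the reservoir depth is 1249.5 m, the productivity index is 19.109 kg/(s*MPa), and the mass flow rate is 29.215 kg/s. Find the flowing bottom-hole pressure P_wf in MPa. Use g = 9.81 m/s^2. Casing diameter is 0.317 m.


Step 1: P_i = rho*g*h/1e6 = 975.39*9.81*1249.5/1e6 = 11.95594 MPa
Step 2: P_wf = P_i - mdot/PI = 11.95594 - 29.215/19.109 = 10.427 MPa
P_wf = 10.427 MPa


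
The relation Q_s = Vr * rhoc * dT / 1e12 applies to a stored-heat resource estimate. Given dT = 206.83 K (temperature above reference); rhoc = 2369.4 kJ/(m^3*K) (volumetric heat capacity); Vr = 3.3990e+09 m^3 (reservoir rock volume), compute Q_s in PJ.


Q_s = Vr * rhoc * dT / 1e12
Q_s = 3.3990e+09 * 2369.4 * 206.83 / 1e12
Q_s = 1665.7 PJ


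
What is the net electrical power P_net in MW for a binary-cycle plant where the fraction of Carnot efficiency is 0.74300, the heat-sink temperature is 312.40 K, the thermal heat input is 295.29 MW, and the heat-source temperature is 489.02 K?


Step 1: eta = (1 - Tc/Th)*f = (1 - 312.4/489.02)*0.743 = 0.2683503
Step 2: P_net = eta * Q_in = 0.2683503 * 295.29 = 79.241 MW
P_net = 79.241 MW


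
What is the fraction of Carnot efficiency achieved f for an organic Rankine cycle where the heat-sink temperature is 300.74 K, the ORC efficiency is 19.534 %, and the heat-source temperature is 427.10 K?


f = (eta_orc/100) / (1 - Tc/Th)
f = (19.534/100) / (1 - 300.74/427.10)
f = 0.66025


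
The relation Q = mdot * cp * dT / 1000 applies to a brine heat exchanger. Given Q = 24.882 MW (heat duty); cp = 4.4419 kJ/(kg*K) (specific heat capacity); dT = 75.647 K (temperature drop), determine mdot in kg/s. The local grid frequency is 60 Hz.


mdot = Q * 1000 / (cp * dT)
mdot = 24.882 * 1000 / (4.4419 * 75.647)
mdot = 74.050 kg/s


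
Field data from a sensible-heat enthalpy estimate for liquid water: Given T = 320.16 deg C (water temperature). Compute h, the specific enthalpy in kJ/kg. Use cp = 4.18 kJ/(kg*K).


h = cp * T
h = 4.18 * 320.16
h = 1338.3 kJ/kg


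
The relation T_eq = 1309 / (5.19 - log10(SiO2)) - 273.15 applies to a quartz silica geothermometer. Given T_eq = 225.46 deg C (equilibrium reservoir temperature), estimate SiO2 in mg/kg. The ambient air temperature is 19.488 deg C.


SiO2 = 10^(5.19 - 1309/(T_eq + 273.15))
SiO2 = 10^(5.19 - 1309/(225.46 + 273.15))
SiO2 = 367.03 mg/kg


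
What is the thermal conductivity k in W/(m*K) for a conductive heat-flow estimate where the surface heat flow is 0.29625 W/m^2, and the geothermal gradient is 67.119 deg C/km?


k = q * 1000 / grad
k = 0.29625 * 1000 / 67.119
k = 4.4138 W/(m*K)


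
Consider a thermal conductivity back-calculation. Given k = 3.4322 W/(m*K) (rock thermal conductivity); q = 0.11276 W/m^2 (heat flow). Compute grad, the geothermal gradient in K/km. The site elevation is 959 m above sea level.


grad = q / k * 1000
grad = 0.11276 / 3.4322 * 1000
grad = 32.85356 deg C/km
Convert: 32.85356 deg C/km * 1.0 = 32.854 K/km
grad = 32.854 K/km


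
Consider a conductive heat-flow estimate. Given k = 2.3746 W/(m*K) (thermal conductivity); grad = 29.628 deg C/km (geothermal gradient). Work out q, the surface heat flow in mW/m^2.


q = k * grad / 1000
q = 2.3746 * 29.628 / 1000
q = 0.07035465 W/m^2
Convert: 0.07035465 W/m^2 * 1000.0 = 70.355 mW/m^2
q = 70.355 mW/m^2


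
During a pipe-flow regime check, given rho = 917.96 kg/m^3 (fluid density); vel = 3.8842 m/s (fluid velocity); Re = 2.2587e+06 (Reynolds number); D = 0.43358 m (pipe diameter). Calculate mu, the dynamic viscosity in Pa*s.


mu = rho * vel * D / Re
mu = 917.96 * 3.8842 * 0.43358 / 2.2587e+06
mu = 0.00068444 Pa*s
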